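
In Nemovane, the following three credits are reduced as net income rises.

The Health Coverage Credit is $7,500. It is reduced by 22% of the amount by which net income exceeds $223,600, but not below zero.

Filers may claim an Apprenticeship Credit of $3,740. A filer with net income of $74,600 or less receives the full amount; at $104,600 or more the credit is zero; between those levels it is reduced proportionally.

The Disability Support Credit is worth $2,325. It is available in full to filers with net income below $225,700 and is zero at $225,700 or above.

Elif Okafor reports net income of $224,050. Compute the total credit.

Health Coverage Credit: 22% of the $450 excess over $223,600 is $99; credit = $7,500 − $99 = $7,401.
Apprenticeship Credit: $224,050 is at or above $104,600, so the credit is $0.
Disability Support Credit: $224,050 is below the $225,700 cutoff, so the full $2,325 applies.
Total: $7,401 + $0 + $2,325 = $9,726.

$9,726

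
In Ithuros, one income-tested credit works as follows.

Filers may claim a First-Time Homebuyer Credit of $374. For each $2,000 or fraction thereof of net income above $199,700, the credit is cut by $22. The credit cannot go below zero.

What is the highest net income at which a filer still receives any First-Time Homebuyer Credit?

$231,700

After 16 increments the reduction is 16 × $22 = $352, leaving $22; one more increment wipes it out. Increment 16 ends at excess 16 × $2,000 = $32,000, so the highest qualifying income is $199,700 + $32,000 = $231,700.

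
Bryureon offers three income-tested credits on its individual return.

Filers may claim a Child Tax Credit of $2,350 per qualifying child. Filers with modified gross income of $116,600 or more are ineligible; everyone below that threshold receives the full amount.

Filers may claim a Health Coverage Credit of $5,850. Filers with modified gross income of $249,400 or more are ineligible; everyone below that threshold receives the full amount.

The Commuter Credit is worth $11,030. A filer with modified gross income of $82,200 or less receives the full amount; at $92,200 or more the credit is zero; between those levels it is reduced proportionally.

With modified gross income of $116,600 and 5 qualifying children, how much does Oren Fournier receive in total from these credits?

Child Tax Credit: base = 5 × $2,350 = $11,750. $116,600 meets or exceeds the $116,600 cutoff, so the credit is $0.
Health Coverage Credit: $116,600 is below the $249,400 cutoff, so the full $5,850 applies.
Commuter Credit: $116,600 is at or above $92,200, so the credit is $0.
Total: $0 + $5,850 + $0 = $5,850.

$5,850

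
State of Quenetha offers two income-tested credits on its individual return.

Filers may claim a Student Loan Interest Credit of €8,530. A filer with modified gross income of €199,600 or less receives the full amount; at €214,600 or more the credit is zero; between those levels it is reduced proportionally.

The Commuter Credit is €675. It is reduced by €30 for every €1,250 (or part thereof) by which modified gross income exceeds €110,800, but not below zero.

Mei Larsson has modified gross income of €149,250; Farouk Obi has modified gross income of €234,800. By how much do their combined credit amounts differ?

€8,530

Mei (€149,250): Student Loan Interest Credit: €149,250 is at or below the €199,600 threshold, so the full €8,530 applies. Commuter Credit: income exceeds €110,800 by €38,450 → 31 increments × €30 = €930 ≥ base, so the credit is €0. total €8,530 + €0 = €8,530
Farouk (€234,800): Student Loan Interest Credit: €234,800 is at or above €214,600, so the credit is €0. Commuter Credit: income exceeds €110,800 by €124,000 → 100 increments × €30 = €3,000 ≥ base, so the credit is €0. total €0 + €0 = €0
Difference: |€8,530 − €0| = €8,530.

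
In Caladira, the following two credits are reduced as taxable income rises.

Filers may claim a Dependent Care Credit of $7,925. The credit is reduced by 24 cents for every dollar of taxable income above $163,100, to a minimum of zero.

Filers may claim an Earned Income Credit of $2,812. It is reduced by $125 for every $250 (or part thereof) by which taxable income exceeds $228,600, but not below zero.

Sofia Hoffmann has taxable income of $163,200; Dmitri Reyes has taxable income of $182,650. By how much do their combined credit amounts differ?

$4,668

Sofia ($163,200): Dependent Care Credit: 24% of the $100 excess over $163,100 is $24; credit = $7,925 − $24 = $7,901. Earned Income Credit: $163,200 is at or below the $228,600 threshold, so the full $2,812 applies. total $7,901 + $2,812 = $10,713
Dmitri ($182,650): Dependent Care Credit: 24% of the $19,550 excess over $163,100 is $4,692; credit = $7,925 − $4,692 = $3,233. Earned Income Credit: $182,650 is at or below the $228,600 threshold, so the full $2,812 applies. total $3,233 + $2,812 = $6,045
Difference: |$10,713 − $6,045| = $4,668.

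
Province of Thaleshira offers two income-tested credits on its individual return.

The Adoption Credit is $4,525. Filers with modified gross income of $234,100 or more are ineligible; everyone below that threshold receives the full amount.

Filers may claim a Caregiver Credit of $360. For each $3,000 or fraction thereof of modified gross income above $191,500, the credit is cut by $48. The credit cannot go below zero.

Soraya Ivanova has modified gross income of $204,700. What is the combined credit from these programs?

Adoption Credit: $204,700 is below the $234,100 cutoff, so the full $4,525 applies.
Caregiver Credit: income exceeds $191,500 by $13,200, which is 5 full-or-partial $3,000 increments; reduction = 5 × $48 = $240, leaving $120.
Total: $4,525 + $120 = $4,645.

$4,645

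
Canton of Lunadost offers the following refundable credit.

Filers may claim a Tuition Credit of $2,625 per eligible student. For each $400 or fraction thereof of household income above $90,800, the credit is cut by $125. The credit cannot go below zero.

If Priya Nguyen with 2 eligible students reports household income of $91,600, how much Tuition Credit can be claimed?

Tuition Credit: base = 2 × $2,625 = $5,250. income exceeds $90,800 by $800, which is 2 full-or-partial $400 increments; reduction = 2 × $125 = $250, leaving $5,000.

$5,000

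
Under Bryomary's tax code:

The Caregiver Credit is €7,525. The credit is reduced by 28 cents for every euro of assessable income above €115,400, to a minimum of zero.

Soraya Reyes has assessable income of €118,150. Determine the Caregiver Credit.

€6,755

Caregiver Credit: 28% of the €2,750 excess over €115,400 is €770; credit = €7,525 − €770 = €6,755.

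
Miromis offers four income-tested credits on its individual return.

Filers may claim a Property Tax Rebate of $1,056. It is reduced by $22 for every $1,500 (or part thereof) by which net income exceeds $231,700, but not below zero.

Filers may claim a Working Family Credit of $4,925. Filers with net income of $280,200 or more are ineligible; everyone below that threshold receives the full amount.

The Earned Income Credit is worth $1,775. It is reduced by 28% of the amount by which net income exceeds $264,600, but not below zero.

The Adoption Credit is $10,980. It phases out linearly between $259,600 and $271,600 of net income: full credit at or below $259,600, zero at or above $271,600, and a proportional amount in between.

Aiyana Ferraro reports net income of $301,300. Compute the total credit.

$22

Property Tax Rebate: income exceeds $231,700 by $69,600, which is 47 full-or-partial $1,500 increments; reduction = 47 × $22 = $1,034, leaving $22.
Working Family Credit: $301,300 meets or exceeds the $280,200 cutoff, so the credit is $0.
Earned Income Credit: 28% of the $36,700 excess over $264,600 is $10,276 ≥ base, so the credit is $0.
Adoption Credit: $301,300 is at or above $271,600, so the credit is $0.
Total: $22 + $0 + $0 + $0 = $22.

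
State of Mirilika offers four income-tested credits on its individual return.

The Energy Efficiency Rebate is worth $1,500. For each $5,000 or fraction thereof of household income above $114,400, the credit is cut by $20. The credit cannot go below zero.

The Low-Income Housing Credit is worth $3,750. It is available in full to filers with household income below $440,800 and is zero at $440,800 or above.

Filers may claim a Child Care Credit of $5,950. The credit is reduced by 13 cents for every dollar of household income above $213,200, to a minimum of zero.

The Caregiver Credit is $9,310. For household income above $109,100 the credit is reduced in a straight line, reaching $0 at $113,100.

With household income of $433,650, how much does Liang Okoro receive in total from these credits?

Energy Efficiency Rebate: income exceeds $114,400 by $319,250, which is 64 full-or-partial $5,000 increments; reduction = 64 × $20 = $1,280, leaving $220.
Low-Income Housing Credit: $433,650 is below the $440,800 cutoff, so the full $3,750 applies.
Child Care Credit: 13% of the $220,450 excess over $213,200 is $28,658.50 ≥ base, so the credit is $0.
Caregiver Credit: $433,650 is at or above $113,100, so the credit is $0.
Total: $220 + $3,750 + $0 + $0 = $3,970.

$3,970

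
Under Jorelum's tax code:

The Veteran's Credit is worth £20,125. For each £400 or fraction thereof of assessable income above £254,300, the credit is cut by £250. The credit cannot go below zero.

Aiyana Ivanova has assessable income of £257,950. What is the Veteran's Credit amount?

Veteran's Credit: income exceeds £254,300 by £3,650, which is 10 full-or-partial £400 increments; reduction = 10 × £250 = £2,500, leaving £17,625.

£17,625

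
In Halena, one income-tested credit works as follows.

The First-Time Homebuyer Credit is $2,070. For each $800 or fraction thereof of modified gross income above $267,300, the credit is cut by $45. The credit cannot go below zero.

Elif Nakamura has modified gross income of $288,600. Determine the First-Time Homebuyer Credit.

First-Time Homebuyer Credit: income exceeds $267,300 by $21,300, which is 27 full-or-partial $800 increments; reduction = 27 × $45 = $1,215, leaving $855.

$855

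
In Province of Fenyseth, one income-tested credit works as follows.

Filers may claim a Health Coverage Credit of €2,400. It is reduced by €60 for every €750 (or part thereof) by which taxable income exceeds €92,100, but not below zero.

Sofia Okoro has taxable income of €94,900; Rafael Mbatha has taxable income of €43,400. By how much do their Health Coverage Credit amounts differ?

€240

Sofia (€94,900): Health Coverage Credit: income exceeds €92,100 by €2,800, which is 4 full-or-partial €750 increments; reduction = 4 × €60 = €240, leaving €2,160.
Rafael (€43,400): Health Coverage Credit: €43,400 is at or below the €92,100 threshold, so the full €2,400 applies.
Difference: |€2,160 − €2,400| = €240.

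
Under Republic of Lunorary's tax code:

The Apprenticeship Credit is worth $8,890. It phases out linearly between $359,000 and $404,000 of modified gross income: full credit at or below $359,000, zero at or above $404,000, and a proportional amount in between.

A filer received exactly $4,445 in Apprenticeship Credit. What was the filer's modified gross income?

$4,445 is 4,445/8,890 of the full $8,890, so 4,445/8,890 of the $45,000 range has been used: income = $359,000 + $45,000 × 4,445/8,890 = $381,500.

$381,500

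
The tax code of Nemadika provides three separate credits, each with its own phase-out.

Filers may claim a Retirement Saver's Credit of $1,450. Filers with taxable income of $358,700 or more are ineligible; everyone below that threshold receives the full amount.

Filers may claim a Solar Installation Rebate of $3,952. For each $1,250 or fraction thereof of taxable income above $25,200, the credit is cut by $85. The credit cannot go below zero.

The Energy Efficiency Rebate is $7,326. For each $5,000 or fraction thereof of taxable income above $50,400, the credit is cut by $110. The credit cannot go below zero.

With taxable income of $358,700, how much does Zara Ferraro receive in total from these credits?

$506

Retirement Saver's Credit: $358,700 meets or exceeds the $358,700 cutoff, so the credit is $0.
Solar Installation Rebate: income exceeds $25,200 by $333,500 → 267 increments × $85 = $22,695 ≥ base, so the credit is $0.
Energy Efficiency Rebate: income exceeds $50,400 by $308,300, which is 62 full-or-partial $5,000 increments; reduction = 62 × $110 = $6,820, leaving $506.
Total: $0 + $0 + $506 = $506.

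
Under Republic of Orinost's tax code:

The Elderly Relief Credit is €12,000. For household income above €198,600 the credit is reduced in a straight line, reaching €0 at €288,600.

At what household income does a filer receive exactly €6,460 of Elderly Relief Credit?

€240,150

€6,460 is 6,460/12,000 of the full €12,000, so 5,540/12,000 of the €90,000 range has been used: income = €198,600 + €90,000 × 5,540/12,000 = €240,150.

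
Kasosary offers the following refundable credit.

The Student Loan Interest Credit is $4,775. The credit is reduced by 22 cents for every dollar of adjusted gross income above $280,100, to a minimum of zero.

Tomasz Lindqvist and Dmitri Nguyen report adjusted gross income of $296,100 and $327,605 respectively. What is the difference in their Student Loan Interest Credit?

$1,255

Tomasz ($296,100): Student Loan Interest Credit: 22% of the $16,000 excess over $280,100 is $3,520; credit = $4,775 − $3,520 = $1,255.
Dmitri ($327,605): Student Loan Interest Credit: 22% of the $47,505 excess over $280,100 is $10,451.10 ≥ base, so the credit is $0.
Difference: |$1,255 − $0| = $1,255.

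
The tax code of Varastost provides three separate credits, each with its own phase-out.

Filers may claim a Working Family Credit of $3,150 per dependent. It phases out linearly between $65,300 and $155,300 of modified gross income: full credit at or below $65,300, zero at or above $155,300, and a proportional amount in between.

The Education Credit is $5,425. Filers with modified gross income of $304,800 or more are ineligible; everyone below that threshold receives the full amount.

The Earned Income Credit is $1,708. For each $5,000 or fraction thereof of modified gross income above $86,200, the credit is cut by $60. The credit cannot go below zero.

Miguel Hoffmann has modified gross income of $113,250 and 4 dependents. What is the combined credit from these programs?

$12,660

Working Family Credit: base = 4 × $3,150 = $12,600. $113,250 is $47,950 into a $90,000 phase-out range, leaving 42,050/90,000 of the credit: $12,600 × 42,050/90,000 = $5,887.
Education Credit: $113,250 is below the $304,800 cutoff, so the full $5,425 applies.
Earned Income Credit: income exceeds $86,200 by $27,050, which is 6 full-or-partial $5,000 increments; reduction = 6 × $60 = $360, leaving $1,348.
Total: $5,887 + $5,425 + $1,348 = $12,660.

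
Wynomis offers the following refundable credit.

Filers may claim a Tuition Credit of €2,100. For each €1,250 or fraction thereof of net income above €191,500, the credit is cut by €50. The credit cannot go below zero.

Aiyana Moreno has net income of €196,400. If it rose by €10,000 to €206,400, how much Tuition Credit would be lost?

€400

At €196,400 — income exceeds €191,500 by €4,900, which is 4 full-or-partial €1,250 increments; reduction = 4 × €50 = €200, leaving €1,900.
At €206,400 — income exceeds €191,500 by €14,900, which is 12 full-or-partial €1,250 increments; reduction = 12 × €50 = €600, leaving €1,500.
Lost: €1,900 − €1,500 = €400.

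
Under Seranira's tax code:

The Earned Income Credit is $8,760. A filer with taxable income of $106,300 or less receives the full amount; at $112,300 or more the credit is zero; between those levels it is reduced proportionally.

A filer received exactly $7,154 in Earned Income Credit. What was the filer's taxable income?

$107,400

$7,154 is 7,154/8,760 of the full $8,760, so 1,606/8,760 of the $6,000 range has been used: income = $106,300 + $6,000 × 1,606/8,760 = $107,400.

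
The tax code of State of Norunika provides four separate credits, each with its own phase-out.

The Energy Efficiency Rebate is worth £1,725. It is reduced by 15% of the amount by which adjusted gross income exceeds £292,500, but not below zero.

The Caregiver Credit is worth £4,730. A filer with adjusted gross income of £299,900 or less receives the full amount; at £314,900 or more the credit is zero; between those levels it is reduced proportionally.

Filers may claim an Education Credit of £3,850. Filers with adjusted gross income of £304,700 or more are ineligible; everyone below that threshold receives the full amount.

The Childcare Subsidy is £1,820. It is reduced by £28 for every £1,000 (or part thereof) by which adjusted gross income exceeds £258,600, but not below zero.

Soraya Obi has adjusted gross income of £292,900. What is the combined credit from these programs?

£11,085

Energy Efficiency Rebate: 15% of the £400 excess over £292,500 is £60; credit = £1,725 − £60 = £1,665.
Caregiver Credit: £292,900 is at or below the £299,900 threshold, so the full £4,730 applies.
Education Credit: £292,900 is below the £304,700 cutoff, so the full £3,850 applies.
Childcare Subsidy: income exceeds £258,600 by £34,300, which is 35 full-or-partial £1,000 increments; reduction = 35 × £28 = £980, leaving £840.
Total: £1,665 + £4,730 + £3,850 + £840 = £11,085.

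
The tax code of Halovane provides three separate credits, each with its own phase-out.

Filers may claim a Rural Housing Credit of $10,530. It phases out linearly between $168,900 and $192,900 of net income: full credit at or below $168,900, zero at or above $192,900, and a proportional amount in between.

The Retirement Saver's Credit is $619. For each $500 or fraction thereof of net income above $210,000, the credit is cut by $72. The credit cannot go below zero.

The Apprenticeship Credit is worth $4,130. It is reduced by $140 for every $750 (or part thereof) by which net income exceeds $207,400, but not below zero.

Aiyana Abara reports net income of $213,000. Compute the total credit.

Rural Housing Credit: $213,000 is at or above $192,900, so the credit is $0.
Retirement Saver's Credit: income exceeds $210,000 by $3,000, which is 6 full-or-partial $500 increments; reduction = 6 × $72 = $432, leaving $187.
Apprenticeship Credit: income exceeds $207,400 by $5,600, which is 8 full-or-partial $750 increments; reduction = 8 × $140 = $1,120, leaving $3,010.
Total: $0 + $187 + $3,010 = $3,197.

$3,197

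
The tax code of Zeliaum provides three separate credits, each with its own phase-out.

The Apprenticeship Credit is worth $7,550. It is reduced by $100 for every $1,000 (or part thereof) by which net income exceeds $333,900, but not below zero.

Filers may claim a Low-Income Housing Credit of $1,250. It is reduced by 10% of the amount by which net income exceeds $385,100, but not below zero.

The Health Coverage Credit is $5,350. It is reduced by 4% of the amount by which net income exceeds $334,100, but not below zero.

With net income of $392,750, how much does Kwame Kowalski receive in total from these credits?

Apprenticeship Credit: income exceeds $333,900 by $58,850, which is 59 full-or-partial $1,000 increments; reduction = 59 × $100 = $5,900, leaving $1,650.
Low-Income Housing Credit: 10% of the $7,650 excess over $385,100 is $765; credit = $1,250 − $765 = $485.
Health Coverage Credit: 4% of the $58,650 excess over $334,100 is $2,346; credit = $5,350 − $2,346 = $3,004.
Total: $1,650 + $485 + $3,004 = $5,139.

$5,139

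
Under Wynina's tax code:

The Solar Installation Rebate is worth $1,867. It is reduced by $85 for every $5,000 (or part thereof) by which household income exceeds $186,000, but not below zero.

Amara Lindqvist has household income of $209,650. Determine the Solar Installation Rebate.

Solar Installation Rebate: income exceeds $186,000 by $23,650, which is 5 full-or-partial $5,000 increments; reduction = 5 × $85 = $425, leaving $1,442.

$1,442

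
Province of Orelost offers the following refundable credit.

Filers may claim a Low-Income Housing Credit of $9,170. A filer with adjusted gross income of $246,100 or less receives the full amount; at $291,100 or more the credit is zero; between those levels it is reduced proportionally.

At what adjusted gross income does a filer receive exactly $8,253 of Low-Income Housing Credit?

$250,600

$8,253 is 8,253/9,170 of the full $9,170, so 917/9,170 of the $45,000 range has been used: income = $246,100 + $45,000 × 917/9,170 = $250,600.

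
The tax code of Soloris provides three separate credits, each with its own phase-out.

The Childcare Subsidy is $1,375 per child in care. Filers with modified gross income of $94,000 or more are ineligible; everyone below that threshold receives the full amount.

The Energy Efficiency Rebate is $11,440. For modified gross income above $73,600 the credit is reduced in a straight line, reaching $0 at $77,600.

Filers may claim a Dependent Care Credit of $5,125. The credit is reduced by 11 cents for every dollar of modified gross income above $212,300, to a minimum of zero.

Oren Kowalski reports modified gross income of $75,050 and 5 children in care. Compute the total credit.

$19,293

Childcare Subsidy: base = 5 × $1,375 = $6,875. $75,050 is below the $94,000 cutoff, so the full $6,875 applies.
Energy Efficiency Rebate: $75,050 is $1,450 into a $4,000 phase-out range, leaving 2,550/4,000 of the credit: $11,440 × 2,550/4,000 = $7,293.
Dependent Care Credit: $75,050 is at or below the $212,300 threshold, so the full $5,125 applies.
Total: $6,875 + $7,293 + $5,125 = $19,293.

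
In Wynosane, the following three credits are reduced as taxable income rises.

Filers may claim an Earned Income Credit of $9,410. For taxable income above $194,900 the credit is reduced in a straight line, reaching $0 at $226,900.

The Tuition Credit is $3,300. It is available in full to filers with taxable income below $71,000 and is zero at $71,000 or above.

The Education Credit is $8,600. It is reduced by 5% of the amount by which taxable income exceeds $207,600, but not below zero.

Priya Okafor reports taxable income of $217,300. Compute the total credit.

$10,938

Earned Income Credit: $217,300 is $22,400 into a $32,000 phase-out range, leaving 9,600/32,000 of the credit: $9,410 × 9,600/32,000 = $2,823.
Tuition Credit: $217,300 meets or exceeds the $71,000 cutoff, so the credit is $0.
Education Credit: 5% of the $9,700 excess over $207,600 is $485; credit = $8,600 − $485 = $8,115.
Total: $2,823 + $0 + $8,115 = $10,938.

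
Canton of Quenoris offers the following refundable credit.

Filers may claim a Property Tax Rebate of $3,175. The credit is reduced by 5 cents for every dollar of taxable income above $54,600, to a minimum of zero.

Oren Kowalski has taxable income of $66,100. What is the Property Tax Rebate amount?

Property Tax Rebate: 5% of the $11,500 excess over $54,600 is $575; credit = $3,175 − $575 = $2,600.

$2,600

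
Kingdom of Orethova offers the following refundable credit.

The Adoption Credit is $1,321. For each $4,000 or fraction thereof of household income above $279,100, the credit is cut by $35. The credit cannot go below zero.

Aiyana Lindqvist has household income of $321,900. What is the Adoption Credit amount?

$936

Adoption Credit: income exceeds $279,100 by $42,800, which is 11 full-or-partial $4,000 increments; reduction = 11 × $35 = $385, leaving $936.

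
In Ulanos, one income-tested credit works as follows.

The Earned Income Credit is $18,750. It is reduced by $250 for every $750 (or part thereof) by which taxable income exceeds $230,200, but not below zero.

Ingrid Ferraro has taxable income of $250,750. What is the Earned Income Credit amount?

Earned Income Credit: income exceeds $230,200 by $20,550, which is 28 full-or-partial $750 increments; reduction = 28 × $250 = $7,000, leaving $11,750.

$11,750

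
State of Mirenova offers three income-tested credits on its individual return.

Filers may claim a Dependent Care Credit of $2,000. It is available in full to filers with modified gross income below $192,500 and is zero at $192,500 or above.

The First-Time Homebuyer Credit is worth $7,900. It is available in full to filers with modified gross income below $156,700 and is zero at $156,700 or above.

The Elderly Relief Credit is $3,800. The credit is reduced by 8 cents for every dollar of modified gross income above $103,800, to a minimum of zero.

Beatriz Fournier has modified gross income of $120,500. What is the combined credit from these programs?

$12,364

Dependent Care Credit: $120,500 is below the $192,500 cutoff, so the full $2,000 applies.
First-Time Homebuyer Credit: $120,500 is below the $156,700 cutoff, so the full $7,900 applies.
Elderly Relief Credit: 8% of the $16,700 excess over $103,800 is $1,336; credit = $3,800 − $1,336 = $2,464.
Total: $2,000 + $7,900 + $2,464 = $12,364.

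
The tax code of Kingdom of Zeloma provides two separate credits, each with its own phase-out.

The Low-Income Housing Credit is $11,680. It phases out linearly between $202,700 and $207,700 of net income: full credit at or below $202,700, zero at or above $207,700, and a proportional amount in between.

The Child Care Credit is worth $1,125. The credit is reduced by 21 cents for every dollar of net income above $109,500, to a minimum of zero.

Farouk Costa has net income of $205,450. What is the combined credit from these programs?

$5,256

Low-Income Housing Credit: $205,450 is $2,750 into a $5,000 phase-out range, leaving 2,250/5,000 of the credit: $11,680 × 2,250/5,000 = $5,256.
Child Care Credit: 21% of the $95,950 excess over $109,500 is $20,149.50 ≥ base, so the credit is $0.
Total: $5,256 + $0 = $5,256.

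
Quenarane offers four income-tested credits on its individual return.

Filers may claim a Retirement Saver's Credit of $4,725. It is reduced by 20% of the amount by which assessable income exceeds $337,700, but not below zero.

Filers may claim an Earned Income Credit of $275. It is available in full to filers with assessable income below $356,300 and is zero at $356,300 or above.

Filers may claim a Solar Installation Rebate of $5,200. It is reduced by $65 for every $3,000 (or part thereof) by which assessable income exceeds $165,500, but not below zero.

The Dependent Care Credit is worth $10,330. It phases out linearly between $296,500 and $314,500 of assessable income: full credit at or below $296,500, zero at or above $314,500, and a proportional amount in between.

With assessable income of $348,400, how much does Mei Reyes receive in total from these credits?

Retirement Saver's Credit: 20% of the $10,700 excess over $337,700 is $2,140; credit = $4,725 − $2,140 = $2,585.
Earned Income Credit: $348,400 is below the $356,300 cutoff, so the full $275 applies.
Solar Installation Rebate: income exceeds $165,500 by $182,900, which is 61 full-or-partial $3,000 increments; reduction = 61 × $65 = $3,965, leaving $1,235.
Dependent Care Credit: $348,400 is at or above $314,500, so the credit is $0.
Total: $2,585 + $275 + $1,235 + $0 = $4,095.

$4,095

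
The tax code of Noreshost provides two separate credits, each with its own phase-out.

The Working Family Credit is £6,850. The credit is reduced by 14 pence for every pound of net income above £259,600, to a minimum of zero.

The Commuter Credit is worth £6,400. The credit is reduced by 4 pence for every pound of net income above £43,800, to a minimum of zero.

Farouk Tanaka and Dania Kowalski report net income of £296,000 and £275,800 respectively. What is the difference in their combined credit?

£2,828

Farouk (£296,000): Working Family Credit: 14% of the £36,400 excess over £259,600 is £5,096; credit = £6,850 − £5,096 = £1,754. Commuter Credit: 4% of the £252,200 excess over £43,800 is £10,088 ≥ base, so the credit is £0. total £1,754 + £0 = £1,754
Dania (£275,800): Working Family Credit: 14% of the £16,200 excess over £259,600 is £2,268; credit = £6,850 − £2,268 = £4,582. Commuter Credit: 4% of the £232,000 excess over £43,800 is £9,280 ≥ base, so the credit is £0. total £4,582 + £0 = £4,582
Difference: |£1,754 − £4,582| = £2,828.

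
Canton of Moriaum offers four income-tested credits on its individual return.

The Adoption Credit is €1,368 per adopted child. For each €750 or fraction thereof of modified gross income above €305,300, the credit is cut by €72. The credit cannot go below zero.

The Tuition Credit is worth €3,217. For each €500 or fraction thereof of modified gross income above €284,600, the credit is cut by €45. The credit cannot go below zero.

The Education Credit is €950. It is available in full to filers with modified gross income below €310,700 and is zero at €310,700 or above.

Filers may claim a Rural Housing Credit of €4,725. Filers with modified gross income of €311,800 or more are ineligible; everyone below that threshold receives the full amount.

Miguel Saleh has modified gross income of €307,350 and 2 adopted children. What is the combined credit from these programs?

€9,342

Adoption Credit: base = 2 × €1,368 = €2,736. income exceeds €305,300 by €2,050, which is 3 full-or-partial €750 increments; reduction = 3 × €72 = €216, leaving €2,520.
Tuition Credit: income exceeds €284,600 by €22,750, which is 46 full-or-partial €500 increments; reduction = 46 × €45 = €2,070, leaving €1,147.
Education Credit: €307,350 is below the €310,700 cutoff, so the full €950 applies.
Rural Housing Credit: €307,350 is below the €311,800 cutoff, so the full €4,725 applies.
Total: €2,520 + €1,147 + €950 + €4,725 = €9,342.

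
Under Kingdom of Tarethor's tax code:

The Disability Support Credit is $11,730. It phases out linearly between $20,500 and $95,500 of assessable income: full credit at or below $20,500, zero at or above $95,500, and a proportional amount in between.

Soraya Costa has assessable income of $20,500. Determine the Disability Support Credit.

$11,730

Disability Support Credit: $20,500 is at or below the $20,500 threshold, so the full $11,730 applies.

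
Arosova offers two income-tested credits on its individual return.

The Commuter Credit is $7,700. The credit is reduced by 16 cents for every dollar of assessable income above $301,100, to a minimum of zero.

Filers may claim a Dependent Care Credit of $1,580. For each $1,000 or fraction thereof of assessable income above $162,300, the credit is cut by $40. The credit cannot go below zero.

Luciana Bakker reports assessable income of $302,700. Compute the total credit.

$7,444

Commuter Credit: 16% of the $1,600 excess over $301,100 is $256; credit = $7,700 − $256 = $7,444.
Dependent Care Credit: income exceeds $162,300 by $140,400 → 141 increments × $40 = $5,640 ≥ base, so the credit is $0.
Total: $7,444 + $0 = $7,444.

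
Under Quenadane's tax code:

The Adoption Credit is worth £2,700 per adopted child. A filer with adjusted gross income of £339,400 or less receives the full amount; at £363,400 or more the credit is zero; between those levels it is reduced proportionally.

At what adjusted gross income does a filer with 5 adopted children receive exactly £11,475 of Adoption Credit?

Full credit = 5 × £2,700 = £13,500.
£11,475 is 11,475/13,500 of the full £13,500, so 2,025/13,500 of the £24,000 range has been used: income = £339,400 + £24,000 × 2,025/13,500 = £343,000.

£343,000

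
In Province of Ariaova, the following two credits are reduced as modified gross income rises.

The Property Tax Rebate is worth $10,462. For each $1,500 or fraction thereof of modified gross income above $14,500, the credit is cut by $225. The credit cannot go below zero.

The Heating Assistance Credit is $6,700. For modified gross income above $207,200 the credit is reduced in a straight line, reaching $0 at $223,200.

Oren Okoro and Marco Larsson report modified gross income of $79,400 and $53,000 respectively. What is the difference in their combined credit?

$4,050

Oren ($79,400): Property Tax Rebate: income exceeds $14,500 by $64,900, which is 44 full-or-partial $1,500 increments; reduction = 44 × $225 = $9,900, leaving $562. Heating Assistance Credit: $79,400 is at or below the $207,200 threshold, so the full $6,700 applies. total $562 + $6,700 = $7,262
Marco ($53,000): Property Tax Rebate: income exceeds $14,500 by $38,500, which is 26 full-or-partial $1,500 increments; reduction = 26 × $225 = $5,850, leaving $4,612. Heating Assistance Credit: $53,000 is at or below the $207,200 threshold, so the full $6,700 applies. total $4,612 + $6,700 = $11,312
Difference: |$7,262 − $11,312| = $4,050.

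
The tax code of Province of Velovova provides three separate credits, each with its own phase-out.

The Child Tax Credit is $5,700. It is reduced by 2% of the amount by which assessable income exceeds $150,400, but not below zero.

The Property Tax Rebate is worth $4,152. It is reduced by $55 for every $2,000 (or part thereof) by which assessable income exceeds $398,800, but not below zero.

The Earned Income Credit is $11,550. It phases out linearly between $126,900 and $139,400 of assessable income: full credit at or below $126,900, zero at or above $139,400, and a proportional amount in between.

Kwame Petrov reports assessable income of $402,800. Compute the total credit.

Child Tax Credit: 2% of the $252,400 excess over $150,400 is $5,048; credit = $5,700 − $5,048 = $652.
Property Tax Rebate: income exceeds $398,800 by $4,000, which is 2 full-or-partial $2,000 increments; reduction = 2 × $55 = $110, leaving $4,042.
Earned Income Credit: $402,800 is at or above $139,400, so the credit is $0.
Total: $652 + $4,042 + $0 = $4,694.

$4,694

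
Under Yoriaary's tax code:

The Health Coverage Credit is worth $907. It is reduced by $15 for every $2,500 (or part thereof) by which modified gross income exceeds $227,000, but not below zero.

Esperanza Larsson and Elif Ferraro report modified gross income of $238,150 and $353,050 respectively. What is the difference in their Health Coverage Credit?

Esperanza ($238,150): Health Coverage Credit: income exceeds $227,000 by $11,150, which is 5 full-or-partial $2,500 increments; reduction = 5 × $15 = $75, leaving $832.
Elif ($353,050): Health Coverage Credit: income exceeds $227,000 by $126,050, which is 51 full-or-partial $2,500 increments; reduction = 51 × $15 = $765, leaving $142.
Difference: |$832 − $142| = $690.

$690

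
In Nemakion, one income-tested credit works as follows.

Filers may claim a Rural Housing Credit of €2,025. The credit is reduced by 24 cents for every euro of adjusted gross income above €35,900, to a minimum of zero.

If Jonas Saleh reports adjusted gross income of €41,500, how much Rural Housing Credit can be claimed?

Rural Housing Credit: 24% of the €5,600 excess over €35,900 is €1,344; credit = €2,025 − €1,344 = €681.

€681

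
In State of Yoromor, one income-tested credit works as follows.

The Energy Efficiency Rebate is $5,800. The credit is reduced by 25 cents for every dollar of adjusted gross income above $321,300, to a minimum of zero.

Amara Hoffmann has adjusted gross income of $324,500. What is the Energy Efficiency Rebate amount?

$5,000

Energy Efficiency Rebate: 25% of the $3,200 excess over $321,300 is $800; credit = $5,800 − $800 = $5,000.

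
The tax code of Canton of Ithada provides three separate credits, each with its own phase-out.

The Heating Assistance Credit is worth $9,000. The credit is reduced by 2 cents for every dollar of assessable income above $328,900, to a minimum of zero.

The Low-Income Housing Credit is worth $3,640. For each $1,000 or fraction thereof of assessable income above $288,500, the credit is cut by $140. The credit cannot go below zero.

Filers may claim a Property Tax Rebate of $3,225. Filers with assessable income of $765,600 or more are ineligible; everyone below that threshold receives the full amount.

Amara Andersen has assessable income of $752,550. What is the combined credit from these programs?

$3,752

Heating Assistance Credit: 2% of the $423,650 excess over $328,900 is $8,473; credit = $9,000 − $8,473 = $527.
Low-Income Housing Credit: income exceeds $288,500 by $464,050 → 465 increments × $140 = $65,100 ≥ base, so the credit is $0.
Property Tax Rebate: $752,550 is below the $765,600 cutoff, so the full $3,225 applies.
Total: $527 + $0 + $3,225 = $3,752.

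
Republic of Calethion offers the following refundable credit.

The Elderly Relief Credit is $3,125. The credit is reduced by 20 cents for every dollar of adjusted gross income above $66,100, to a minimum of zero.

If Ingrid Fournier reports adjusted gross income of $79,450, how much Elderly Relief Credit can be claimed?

Elderly Relief Credit: 20% of the $13,350 excess over $66,100 is $2,670; credit = $3,125 − $2,670 = $455.

$455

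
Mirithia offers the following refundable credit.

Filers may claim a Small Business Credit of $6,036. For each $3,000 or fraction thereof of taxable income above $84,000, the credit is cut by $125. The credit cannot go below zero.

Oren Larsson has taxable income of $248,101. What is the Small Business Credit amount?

$0

Small Business Credit: income exceeds $84,000 by $164,101 → 55 increments × $125 = $6,875 ≥ base, so the credit is $0.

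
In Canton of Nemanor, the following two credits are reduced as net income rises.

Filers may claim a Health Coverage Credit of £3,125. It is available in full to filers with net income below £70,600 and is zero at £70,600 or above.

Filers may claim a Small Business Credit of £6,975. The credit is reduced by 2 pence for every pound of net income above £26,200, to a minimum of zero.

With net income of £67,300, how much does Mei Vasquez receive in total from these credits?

£9,278

Health Coverage Credit: £67,300 is below the £70,600 cutoff, so the full £3,125 applies.
Small Business Credit: 2% of the £41,100 excess over £26,200 is £822; credit = £6,975 − £822 = £6,153.
Total: £3,125 + £6,153 = £9,278.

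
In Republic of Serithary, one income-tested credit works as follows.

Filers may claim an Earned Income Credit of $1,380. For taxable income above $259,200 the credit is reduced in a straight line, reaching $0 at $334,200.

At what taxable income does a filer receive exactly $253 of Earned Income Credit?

$253 is 253/1,380 of the full $1,380, so 1,127/1,380 of the $75,000 range has been used: income = $259,200 + $75,000 × 1,127/1,380 = $320,450.

$320,450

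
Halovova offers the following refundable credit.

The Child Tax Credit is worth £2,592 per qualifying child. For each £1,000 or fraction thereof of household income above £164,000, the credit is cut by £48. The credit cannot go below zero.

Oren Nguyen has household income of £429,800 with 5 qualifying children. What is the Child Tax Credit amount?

£192

Child Tax Credit: base = 5 × £2,592 = £12,960. income exceeds £164,000 by £265,800, which is 266 full-or-partial £1,000 increments; reduction = 266 × £48 = £12,768, leaving £192.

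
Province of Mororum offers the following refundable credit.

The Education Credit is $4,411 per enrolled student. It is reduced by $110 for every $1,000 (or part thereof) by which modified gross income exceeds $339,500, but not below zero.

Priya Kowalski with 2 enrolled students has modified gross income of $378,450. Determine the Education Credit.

Education Credit: base = 2 × $4,411 = $8,822. income exceeds $339,500 by $38,950, which is 39 full-or-partial $1,000 increments; reduction = 39 × $110 = $4,290, leaving $4,532.

$4,532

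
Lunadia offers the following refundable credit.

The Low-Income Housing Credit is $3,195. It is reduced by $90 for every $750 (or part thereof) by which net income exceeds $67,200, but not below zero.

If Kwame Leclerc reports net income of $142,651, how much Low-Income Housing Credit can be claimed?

$0

Low-Income Housing Credit: income exceeds $67,200 by $75,451 → 101 increments × $90 = $9,090 ≥ base, so the credit is $0.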